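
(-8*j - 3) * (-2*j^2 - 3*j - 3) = 16*j^3 + 30*j^2 + 33*j + 9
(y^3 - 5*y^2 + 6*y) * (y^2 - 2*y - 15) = y^5 - 7*y^4 + y^3 + 63*y^2 - 90*y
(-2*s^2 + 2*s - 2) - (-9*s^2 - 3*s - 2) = 7*s^2 + 5*s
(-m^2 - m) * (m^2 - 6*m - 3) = -m^4 + 5*m^3 + 9*m^2 + 3*m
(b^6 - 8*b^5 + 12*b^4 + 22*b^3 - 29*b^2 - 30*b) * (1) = b^6 - 8*b^5 + 12*b^4 + 22*b^3 - 29*b^2 - 30*b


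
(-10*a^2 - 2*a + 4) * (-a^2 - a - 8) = 10*a^4 + 12*a^3 + 78*a^2 + 12*a - 32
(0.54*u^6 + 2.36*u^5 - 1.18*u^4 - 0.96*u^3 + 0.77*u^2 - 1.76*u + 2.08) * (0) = 0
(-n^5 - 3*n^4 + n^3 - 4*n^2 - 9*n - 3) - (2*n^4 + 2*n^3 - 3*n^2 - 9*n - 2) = -n^5 - 5*n^4 - n^3 - n^2 - 1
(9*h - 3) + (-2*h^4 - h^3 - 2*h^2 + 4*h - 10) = -2*h^4 - h^3 - 2*h^2 + 13*h - 13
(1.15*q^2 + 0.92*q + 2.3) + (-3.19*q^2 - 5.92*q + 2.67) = -2.04*q^2 - 5.0*q + 4.97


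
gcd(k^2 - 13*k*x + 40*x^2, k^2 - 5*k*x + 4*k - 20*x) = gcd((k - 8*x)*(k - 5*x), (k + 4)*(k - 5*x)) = -k + 5*x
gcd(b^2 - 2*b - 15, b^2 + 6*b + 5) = 1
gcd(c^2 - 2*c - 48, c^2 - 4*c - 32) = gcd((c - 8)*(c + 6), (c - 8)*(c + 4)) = c - 8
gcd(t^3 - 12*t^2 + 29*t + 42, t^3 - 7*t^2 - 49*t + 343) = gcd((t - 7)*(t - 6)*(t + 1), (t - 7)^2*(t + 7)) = t - 7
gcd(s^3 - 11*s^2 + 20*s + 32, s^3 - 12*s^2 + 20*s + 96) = s - 8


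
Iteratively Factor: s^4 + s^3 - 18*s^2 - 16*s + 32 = (s + 4)*(s^3 - 3*s^2 - 6*s + 8) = (s + 2)*(s + 4)*(s^2 - 5*s + 4) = (s - 4)*(s + 2)*(s + 4)*(s - 1)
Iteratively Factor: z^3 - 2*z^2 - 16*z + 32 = (z - 4)*(z^2 + 2*z - 8) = (z - 4)*(z + 4)*(z - 2)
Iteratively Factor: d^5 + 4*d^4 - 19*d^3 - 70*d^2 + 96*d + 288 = (d + 2)*(d^4 + 2*d^3 - 23*d^2 - 24*d + 144) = (d - 3)*(d + 2)*(d^3 + 5*d^2 - 8*d - 48) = (d - 3)*(d + 2)*(d + 4)*(d^2 + d - 12) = (d - 3)^2*(d + 2)*(d + 4)*(d + 4)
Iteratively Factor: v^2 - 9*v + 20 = (v - 4)*(v - 5)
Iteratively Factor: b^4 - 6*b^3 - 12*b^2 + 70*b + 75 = (b - 5)*(b^3 - b^2 - 17*b - 15) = (b - 5)^2*(b^2 + 4*b + 3) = (b - 5)^2*(b + 3)*(b + 1)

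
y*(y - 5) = y^2 - 5*y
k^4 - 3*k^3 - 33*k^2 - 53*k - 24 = (k - 8)*(k + 1)^2*(k + 3)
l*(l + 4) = l^2 + 4*l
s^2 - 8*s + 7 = (s - 7)*(s - 1)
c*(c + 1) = c^2 + c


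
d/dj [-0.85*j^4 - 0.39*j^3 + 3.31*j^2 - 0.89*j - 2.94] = -3.4*j^3 - 1.17*j^2 + 6.62*j - 0.89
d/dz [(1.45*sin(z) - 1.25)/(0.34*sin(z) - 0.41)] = -0.1695*cos(z)/(0.34*sin(z) - 0.41)^2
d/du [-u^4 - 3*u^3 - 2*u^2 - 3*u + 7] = -4*u^3 - 9*u^2 - 4*u - 3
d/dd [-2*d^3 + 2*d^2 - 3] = 2*d*(2 - 3*d)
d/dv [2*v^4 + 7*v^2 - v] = 8*v^3 + 14*v - 1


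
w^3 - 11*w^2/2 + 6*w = w*(w - 4)*(w - 3/2)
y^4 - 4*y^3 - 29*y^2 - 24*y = y*(y - 8)*(y + 1)*(y + 3)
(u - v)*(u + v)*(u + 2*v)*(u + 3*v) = u^4 + 5*u^3*v + 5*u^2*v^2 - 5*u*v^3 - 6*v^4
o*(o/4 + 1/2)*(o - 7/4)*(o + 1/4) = o^4/4 + o^3/8 - 55*o^2/64 - 7*o/32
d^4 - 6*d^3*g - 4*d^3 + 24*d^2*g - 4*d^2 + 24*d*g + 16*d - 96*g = (d - 4)*(d - 2)*(d + 2)*(d - 6*g)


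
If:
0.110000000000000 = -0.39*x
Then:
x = -0.28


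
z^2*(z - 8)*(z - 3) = z^4 - 11*z^3 + 24*z^2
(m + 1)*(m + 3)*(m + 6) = m^3 + 10*m^2 + 27*m + 18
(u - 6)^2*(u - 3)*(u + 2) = u^4 - 13*u^3 + 42*u^2 + 36*u - 216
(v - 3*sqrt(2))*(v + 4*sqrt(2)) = v^2 + sqrt(2)*v - 24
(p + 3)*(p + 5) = p^2 + 8*p + 15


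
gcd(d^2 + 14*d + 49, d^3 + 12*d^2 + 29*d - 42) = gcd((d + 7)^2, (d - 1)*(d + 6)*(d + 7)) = d + 7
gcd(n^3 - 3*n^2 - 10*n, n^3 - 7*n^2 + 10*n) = n^2 - 5*n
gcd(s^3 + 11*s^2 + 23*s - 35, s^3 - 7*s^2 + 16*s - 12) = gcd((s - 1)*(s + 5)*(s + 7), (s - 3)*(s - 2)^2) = 1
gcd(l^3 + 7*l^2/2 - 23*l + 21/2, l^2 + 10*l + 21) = l + 7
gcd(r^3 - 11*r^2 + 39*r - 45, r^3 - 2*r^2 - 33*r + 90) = r^2 - 8*r + 15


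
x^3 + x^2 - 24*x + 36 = (x - 3)*(x - 2)*(x + 6)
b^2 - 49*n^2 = (b - 7*n)*(b + 7*n)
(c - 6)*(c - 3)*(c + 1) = c^3 - 8*c^2 + 9*c + 18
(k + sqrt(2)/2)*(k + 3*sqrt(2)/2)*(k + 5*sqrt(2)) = k^3 + 7*sqrt(2)*k^2 + 43*k/2 + 15*sqrt(2)/2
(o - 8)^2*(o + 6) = o^3 - 10*o^2 - 32*o + 384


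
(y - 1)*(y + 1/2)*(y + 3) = y^3 + 5*y^2/2 - 2*y - 3/2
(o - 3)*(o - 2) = o^2 - 5*o + 6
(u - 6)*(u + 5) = u^2 - u - 30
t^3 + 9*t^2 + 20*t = t*(t + 4)*(t + 5)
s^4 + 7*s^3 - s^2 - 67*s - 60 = (s - 3)*(s + 1)*(s + 4)*(s + 5)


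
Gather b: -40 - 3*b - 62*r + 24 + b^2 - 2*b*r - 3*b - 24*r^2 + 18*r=b^2 + b*(-2*r - 6) - 24*r^2 - 44*r - 16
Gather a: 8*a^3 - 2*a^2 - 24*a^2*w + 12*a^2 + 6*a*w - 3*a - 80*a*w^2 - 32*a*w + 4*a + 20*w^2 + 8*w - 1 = 8*a^3 + a^2*(10 - 24*w) + a*(-80*w^2 - 26*w + 1) + 20*w^2 + 8*w - 1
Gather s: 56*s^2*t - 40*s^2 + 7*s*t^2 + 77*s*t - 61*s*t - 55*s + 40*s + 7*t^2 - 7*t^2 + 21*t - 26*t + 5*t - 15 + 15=s^2*(56*t - 40) + s*(7*t^2 + 16*t - 15)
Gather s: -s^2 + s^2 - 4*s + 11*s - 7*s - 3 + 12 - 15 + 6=0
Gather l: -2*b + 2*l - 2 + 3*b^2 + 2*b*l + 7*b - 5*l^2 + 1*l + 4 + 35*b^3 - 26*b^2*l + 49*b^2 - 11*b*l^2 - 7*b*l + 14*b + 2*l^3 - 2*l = 35*b^3 + 52*b^2 + 19*b + 2*l^3 + l^2*(-11*b - 5) + l*(-26*b^2 - 5*b + 1) + 2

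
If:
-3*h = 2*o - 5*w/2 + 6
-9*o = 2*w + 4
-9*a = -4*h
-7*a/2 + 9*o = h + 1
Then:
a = -1796/2191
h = -4041/2191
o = -904/2191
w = -314/2191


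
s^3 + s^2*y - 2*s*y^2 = s*(s - y)*(s + 2*y)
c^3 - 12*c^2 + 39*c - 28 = (c - 7)*(c - 4)*(c - 1)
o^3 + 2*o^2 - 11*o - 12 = (o - 3)*(o + 1)*(o + 4)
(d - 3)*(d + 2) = d^2 - d - 6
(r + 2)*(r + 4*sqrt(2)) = r^2 + 2*r + 4*sqrt(2)*r + 8*sqrt(2)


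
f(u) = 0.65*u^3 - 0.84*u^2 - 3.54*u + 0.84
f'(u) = 1.95*u^2 - 1.68*u - 3.54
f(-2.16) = -1.98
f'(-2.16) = 9.19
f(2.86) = -0.95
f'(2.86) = 7.61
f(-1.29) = 2.61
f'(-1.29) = 1.87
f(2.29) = -3.87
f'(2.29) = 2.84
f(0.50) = -1.06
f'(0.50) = -3.89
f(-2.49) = -5.59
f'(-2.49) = 12.73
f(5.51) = 64.57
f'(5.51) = 46.41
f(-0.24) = 1.63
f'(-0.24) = -3.02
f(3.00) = 0.21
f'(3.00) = 8.97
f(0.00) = 0.84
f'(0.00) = -3.54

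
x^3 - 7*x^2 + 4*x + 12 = (x - 6)*(x - 2)*(x + 1)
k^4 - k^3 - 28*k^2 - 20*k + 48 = (k - 6)*(k - 1)*(k + 2)*(k + 4)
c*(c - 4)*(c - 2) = c^3 - 6*c^2 + 8*c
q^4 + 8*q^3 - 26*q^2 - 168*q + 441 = (q - 3)^2*(q + 7)^2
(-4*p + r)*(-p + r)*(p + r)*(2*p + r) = 8*p^4 + 2*p^3*r - 9*p^2*r^2 - 2*p*r^3 + r^4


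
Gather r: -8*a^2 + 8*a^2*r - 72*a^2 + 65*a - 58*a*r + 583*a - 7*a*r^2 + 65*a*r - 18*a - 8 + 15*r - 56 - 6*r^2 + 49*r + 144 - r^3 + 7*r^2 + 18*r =-80*a^2 + 630*a - r^3 + r^2*(1 - 7*a) + r*(8*a^2 + 7*a + 82) + 80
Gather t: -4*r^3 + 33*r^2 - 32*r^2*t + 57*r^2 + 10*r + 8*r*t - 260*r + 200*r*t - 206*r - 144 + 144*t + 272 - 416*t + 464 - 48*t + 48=-4*r^3 + 90*r^2 - 456*r + t*(-32*r^2 + 208*r - 320) + 640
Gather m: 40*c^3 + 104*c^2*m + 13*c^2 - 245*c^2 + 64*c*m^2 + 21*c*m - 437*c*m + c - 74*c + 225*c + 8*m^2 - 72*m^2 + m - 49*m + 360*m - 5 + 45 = 40*c^3 - 232*c^2 + 152*c + m^2*(64*c - 64) + m*(104*c^2 - 416*c + 312) + 40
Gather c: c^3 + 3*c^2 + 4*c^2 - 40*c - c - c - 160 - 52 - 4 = c^3 + 7*c^2 - 42*c - 216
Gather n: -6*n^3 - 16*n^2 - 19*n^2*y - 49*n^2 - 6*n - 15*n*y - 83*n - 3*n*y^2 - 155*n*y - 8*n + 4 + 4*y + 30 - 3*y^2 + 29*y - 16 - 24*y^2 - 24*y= -6*n^3 + n^2*(-19*y - 65) + n*(-3*y^2 - 170*y - 97) - 27*y^2 + 9*y + 18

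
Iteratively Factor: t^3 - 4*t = (t + 2)*(t^2 - 2*t) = t*(t + 2)*(t - 2)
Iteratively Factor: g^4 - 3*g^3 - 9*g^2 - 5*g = (g + 1)*(g^3 - 4*g^2 - 5*g) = (g - 5)*(g + 1)*(g^2 + g) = (g - 5)*(g + 1)^2*(g)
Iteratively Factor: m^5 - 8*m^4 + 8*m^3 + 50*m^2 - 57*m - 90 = (m + 2)*(m^4 - 10*m^3 + 28*m^2 - 6*m - 45) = (m - 5)*(m + 2)*(m^3 - 5*m^2 + 3*m + 9) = (m - 5)*(m - 3)*(m + 2)*(m^2 - 2*m - 3) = (m - 5)*(m - 3)*(m + 1)*(m + 2)*(m - 3)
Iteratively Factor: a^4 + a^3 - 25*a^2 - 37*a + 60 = (a - 5)*(a^3 + 6*a^2 + 5*a - 12) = (a - 5)*(a + 4)*(a^2 + 2*a - 3) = (a - 5)*(a - 1)*(a + 4)*(a + 3)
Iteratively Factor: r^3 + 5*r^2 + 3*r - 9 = (r - 1)*(r^2 + 6*r + 9) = (r - 1)*(r + 3)*(r + 3)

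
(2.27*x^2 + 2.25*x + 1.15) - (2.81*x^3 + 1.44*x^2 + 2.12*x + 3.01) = -2.81*x^3 + 0.83*x^2 + 0.13*x - 1.86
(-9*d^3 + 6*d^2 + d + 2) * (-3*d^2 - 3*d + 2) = 27*d^5 + 9*d^4 - 39*d^3 + 3*d^2 - 4*d + 4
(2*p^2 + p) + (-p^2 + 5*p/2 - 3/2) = p^2 + 7*p/2 - 3/2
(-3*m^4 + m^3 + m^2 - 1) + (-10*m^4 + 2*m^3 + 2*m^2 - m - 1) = -13*m^4 + 3*m^3 + 3*m^2 - m - 2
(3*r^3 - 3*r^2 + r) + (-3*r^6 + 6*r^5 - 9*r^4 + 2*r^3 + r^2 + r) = -3*r^6 + 6*r^5 - 9*r^4 + 5*r^3 - 2*r^2 + 2*r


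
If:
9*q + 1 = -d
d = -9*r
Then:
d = -9*r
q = r - 1/9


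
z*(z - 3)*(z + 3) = z^3 - 9*z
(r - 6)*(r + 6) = r^2 - 36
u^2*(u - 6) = u^3 - 6*u^2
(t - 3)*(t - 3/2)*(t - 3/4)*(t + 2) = t^4 - 13*t^3/4 - 21*t^2/8 + 99*t/8 - 27/4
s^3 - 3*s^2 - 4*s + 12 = (s - 3)*(s - 2)*(s + 2)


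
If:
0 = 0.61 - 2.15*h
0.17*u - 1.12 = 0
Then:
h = 0.28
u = 6.59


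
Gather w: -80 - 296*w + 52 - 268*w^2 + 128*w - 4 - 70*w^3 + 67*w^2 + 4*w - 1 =-70*w^3 - 201*w^2 - 164*w - 33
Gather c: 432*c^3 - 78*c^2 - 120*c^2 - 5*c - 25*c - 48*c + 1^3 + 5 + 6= 432*c^3 - 198*c^2 - 78*c + 12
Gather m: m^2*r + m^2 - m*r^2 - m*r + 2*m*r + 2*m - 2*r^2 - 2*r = m^2*(r + 1) + m*(-r^2 + r + 2) - 2*r^2 - 2*r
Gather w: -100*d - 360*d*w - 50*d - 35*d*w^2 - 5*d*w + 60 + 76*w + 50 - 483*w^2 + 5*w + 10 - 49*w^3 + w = -150*d - 49*w^3 + w^2*(-35*d - 483) + w*(82 - 365*d) + 120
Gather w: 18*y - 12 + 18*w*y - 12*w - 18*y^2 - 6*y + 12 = w*(18*y - 12) - 18*y^2 + 12*y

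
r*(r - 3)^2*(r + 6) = r^4 - 27*r^2 + 54*r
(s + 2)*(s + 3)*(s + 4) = s^3 + 9*s^2 + 26*s + 24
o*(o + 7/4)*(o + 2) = o^3 + 15*o^2/4 + 7*o/2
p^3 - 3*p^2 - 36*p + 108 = (p - 6)*(p - 3)*(p + 6)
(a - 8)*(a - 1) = a^2 - 9*a + 8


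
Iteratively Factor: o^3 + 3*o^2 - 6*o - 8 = (o - 2)*(o^2 + 5*o + 4) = (o - 2)*(o + 1)*(o + 4)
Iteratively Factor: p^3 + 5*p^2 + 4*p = (p + 4)*(p^2 + p) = p*(p + 4)*(p + 1)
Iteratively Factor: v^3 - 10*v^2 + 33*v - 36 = (v - 3)*(v^2 - 7*v + 12) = (v - 4)*(v - 3)*(v - 3)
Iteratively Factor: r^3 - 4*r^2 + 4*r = (r - 2)*(r^2 - 2*r) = (r - 2)^2*(r)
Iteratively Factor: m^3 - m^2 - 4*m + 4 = (m + 2)*(m^2 - 3*m + 2) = (m - 2)*(m + 2)*(m - 1)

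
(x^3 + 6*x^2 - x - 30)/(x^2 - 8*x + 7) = (x^3 + 6*x^2 - x - 30)/(x^2 - 8*x + 7)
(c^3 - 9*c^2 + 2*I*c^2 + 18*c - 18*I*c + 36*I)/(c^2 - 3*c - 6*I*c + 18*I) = (c^2 + 2*c*(-3 + I) - 12*I)/(c - 6*I)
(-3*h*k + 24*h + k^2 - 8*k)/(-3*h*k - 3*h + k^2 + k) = (k - 8)/(k + 1)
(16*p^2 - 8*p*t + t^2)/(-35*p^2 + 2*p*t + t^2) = (16*p^2 - 8*p*t + t^2)/(-35*p^2 + 2*p*t + t^2)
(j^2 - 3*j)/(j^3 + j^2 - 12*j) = 1/(j + 4)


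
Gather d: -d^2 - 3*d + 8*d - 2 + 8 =-d^2 + 5*d + 6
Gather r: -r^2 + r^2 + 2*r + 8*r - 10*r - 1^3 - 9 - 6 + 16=0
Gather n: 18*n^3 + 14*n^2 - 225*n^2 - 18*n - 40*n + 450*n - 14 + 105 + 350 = 18*n^3 - 211*n^2 + 392*n + 441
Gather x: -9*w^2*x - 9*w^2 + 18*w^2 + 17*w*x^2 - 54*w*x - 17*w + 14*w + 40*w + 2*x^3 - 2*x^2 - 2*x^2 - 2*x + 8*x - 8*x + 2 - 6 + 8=9*w^2 + 37*w + 2*x^3 + x^2*(17*w - 4) + x*(-9*w^2 - 54*w - 2) + 4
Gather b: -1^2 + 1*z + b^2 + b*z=b^2 + b*z + z - 1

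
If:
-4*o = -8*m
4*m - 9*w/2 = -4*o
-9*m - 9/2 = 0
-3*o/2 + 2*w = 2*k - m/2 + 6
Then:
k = -89/24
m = -1/2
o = -1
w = -4/3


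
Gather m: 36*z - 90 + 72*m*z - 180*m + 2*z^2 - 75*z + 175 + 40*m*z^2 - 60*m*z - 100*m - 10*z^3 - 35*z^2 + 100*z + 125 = m*(40*z^2 + 12*z - 280) - 10*z^3 - 33*z^2 + 61*z + 210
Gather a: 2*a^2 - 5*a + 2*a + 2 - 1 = 2*a^2 - 3*a + 1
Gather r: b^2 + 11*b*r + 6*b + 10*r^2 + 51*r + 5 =b^2 + 6*b + 10*r^2 + r*(11*b + 51) + 5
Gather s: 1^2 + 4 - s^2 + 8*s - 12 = -s^2 + 8*s - 7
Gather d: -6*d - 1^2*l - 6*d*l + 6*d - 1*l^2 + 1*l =-6*d*l - l^2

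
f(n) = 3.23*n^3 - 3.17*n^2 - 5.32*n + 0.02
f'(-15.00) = 2270.03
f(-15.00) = -11534.68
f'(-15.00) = 2270.03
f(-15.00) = -11534.68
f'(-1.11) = 13.66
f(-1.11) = -2.40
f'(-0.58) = 1.62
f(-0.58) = 1.41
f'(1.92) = 18.23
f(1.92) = 0.98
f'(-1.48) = 25.29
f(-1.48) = -9.52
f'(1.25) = 1.90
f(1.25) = -5.27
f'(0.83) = -3.91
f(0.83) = -4.73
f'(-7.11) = 529.61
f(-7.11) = -1283.35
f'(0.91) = -3.07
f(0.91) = -5.01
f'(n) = 9.69*n^2 - 6.34*n - 5.32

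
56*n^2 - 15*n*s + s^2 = (-8*n + s)*(-7*n + s)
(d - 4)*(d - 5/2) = d^2 - 13*d/2 + 10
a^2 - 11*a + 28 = (a - 7)*(a - 4)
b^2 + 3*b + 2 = (b + 1)*(b + 2)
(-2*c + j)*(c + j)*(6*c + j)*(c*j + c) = -12*c^4*j - 12*c^4 - 8*c^3*j^2 - 8*c^3*j + 5*c^2*j^3 + 5*c^2*j^2 + c*j^4 + c*j^3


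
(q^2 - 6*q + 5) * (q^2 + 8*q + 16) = q^4 + 2*q^3 - 27*q^2 - 56*q + 80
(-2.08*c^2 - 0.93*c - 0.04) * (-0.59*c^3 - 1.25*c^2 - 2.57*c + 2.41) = 1.2272*c^5 + 3.1487*c^4 + 6.5317*c^3 - 2.5727*c^2 - 2.1385*c - 0.0964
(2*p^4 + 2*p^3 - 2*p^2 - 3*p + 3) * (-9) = -18*p^4 - 18*p^3 + 18*p^2 + 27*p - 27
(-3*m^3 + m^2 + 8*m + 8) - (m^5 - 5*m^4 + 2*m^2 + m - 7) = -m^5 + 5*m^4 - 3*m^3 - m^2 + 7*m + 15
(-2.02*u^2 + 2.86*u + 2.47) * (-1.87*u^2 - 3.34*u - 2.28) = 3.7774*u^4 + 1.3986*u^3 - 9.5657*u^2 - 14.7706*u - 5.6316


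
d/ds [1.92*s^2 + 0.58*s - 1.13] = 3.84*s + 0.58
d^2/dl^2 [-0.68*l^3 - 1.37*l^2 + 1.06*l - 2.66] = -4.08*l - 2.74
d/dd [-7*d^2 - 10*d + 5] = -14*d - 10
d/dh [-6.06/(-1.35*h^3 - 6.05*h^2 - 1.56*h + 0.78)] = (-24.543*h^2 - 73.326*h - 9.4536)/(1.35*h^3 + 6.05*h^2 + 1.56*h - 0.78)^2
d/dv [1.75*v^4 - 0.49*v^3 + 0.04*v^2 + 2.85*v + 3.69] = 7.0*v^3 - 1.47*v^2 + 0.08*v + 2.85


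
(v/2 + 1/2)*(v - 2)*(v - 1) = v^3/2 - v^2 - v/2 + 1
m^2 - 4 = (m - 2)*(m + 2)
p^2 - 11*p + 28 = (p - 7)*(p - 4)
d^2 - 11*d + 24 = (d - 8)*(d - 3)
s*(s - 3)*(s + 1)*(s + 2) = s^4 - 7*s^2 - 6*s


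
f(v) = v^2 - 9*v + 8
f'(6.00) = 3.00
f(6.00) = -10.00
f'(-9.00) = -27.00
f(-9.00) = 170.00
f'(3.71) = -1.58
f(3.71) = -11.63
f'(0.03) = -8.94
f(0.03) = 7.73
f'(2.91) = -3.18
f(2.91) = -9.72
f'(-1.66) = -12.32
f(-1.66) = 25.70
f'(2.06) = -4.88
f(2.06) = -6.30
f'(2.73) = -3.54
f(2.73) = -9.12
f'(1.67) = -5.66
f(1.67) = -4.24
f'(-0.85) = -10.70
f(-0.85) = 16.37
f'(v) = 2*v - 9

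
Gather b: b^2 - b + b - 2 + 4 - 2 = b^2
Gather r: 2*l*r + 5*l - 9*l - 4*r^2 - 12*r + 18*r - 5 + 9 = -4*l - 4*r^2 + r*(2*l + 6) + 4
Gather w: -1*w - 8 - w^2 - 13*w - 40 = -w^2 - 14*w - 48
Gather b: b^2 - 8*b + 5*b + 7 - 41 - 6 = b^2 - 3*b - 40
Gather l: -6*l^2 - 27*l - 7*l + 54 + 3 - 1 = -6*l^2 - 34*l + 56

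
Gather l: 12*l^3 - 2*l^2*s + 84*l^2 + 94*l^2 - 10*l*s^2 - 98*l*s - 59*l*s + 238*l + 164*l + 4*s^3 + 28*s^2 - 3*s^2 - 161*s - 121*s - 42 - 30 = 12*l^3 + l^2*(178 - 2*s) + l*(-10*s^2 - 157*s + 402) + 4*s^3 + 25*s^2 - 282*s - 72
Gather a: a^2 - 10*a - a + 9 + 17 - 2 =a^2 - 11*a + 24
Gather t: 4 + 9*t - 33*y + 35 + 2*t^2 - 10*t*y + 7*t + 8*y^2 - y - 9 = 2*t^2 + t*(16 - 10*y) + 8*y^2 - 34*y + 30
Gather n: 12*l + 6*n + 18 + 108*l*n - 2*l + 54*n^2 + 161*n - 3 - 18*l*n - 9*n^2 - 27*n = 10*l + 45*n^2 + n*(90*l + 140) + 15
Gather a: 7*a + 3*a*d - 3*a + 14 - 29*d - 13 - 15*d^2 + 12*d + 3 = a*(3*d + 4) - 15*d^2 - 17*d + 4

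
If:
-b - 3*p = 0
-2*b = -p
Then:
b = 0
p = 0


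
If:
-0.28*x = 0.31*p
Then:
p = -0.903225806451613*x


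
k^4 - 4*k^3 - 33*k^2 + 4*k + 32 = (k - 8)*(k - 1)*(k + 1)*(k + 4)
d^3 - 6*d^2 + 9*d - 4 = (d - 4)*(d - 1)^2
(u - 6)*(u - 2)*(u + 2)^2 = u^4 - 4*u^3 - 16*u^2 + 16*u + 48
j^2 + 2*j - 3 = (j - 1)*(j + 3)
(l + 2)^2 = l^2 + 4*l + 4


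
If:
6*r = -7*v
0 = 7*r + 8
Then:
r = -8/7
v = 48/49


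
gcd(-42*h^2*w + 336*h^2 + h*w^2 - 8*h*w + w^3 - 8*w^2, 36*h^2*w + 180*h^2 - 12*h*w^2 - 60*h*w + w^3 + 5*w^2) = -6*h + w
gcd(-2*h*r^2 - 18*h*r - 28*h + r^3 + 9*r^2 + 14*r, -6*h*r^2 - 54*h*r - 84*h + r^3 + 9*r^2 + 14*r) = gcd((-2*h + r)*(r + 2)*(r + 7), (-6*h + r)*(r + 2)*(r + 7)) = r^2 + 9*r + 14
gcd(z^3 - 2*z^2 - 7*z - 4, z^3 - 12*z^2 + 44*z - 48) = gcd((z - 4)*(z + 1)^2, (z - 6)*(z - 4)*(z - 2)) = z - 4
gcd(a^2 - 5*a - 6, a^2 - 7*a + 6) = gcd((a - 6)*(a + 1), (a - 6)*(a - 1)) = a - 6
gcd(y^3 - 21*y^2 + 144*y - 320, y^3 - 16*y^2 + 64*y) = y^2 - 16*y + 64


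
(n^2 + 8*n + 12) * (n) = n^3 + 8*n^2 + 12*n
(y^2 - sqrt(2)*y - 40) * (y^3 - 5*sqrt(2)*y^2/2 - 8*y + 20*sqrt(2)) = y^5 - 7*sqrt(2)*y^4/2 - 43*y^3 + 128*sqrt(2)*y^2 + 280*y - 800*sqrt(2)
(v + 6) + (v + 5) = 2*v + 11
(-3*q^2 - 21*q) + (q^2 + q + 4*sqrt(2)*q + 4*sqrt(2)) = -2*q^2 - 20*q + 4*sqrt(2)*q + 4*sqrt(2)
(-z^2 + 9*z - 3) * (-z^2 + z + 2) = z^4 - 10*z^3 + 10*z^2 + 15*z - 6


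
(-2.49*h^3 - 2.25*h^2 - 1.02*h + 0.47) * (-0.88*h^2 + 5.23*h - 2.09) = 2.1912*h^5 - 11.0427*h^4 - 5.6658*h^3 - 1.0457*h^2 + 4.5899*h - 0.9823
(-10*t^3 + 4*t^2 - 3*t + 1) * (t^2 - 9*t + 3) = -10*t^5 + 94*t^4 - 69*t^3 + 40*t^2 - 18*t + 3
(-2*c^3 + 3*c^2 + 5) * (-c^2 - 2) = 2*c^5 - 3*c^4 + 4*c^3 - 11*c^2 - 10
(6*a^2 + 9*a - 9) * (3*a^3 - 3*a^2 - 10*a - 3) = 18*a^5 + 9*a^4 - 114*a^3 - 81*a^2 + 63*a + 27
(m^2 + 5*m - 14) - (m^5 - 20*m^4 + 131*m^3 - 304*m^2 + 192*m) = -m^5 + 20*m^4 - 131*m^3 + 305*m^2 - 187*m - 14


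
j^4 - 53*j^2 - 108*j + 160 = (j - 8)*(j - 1)*(j + 4)*(j + 5)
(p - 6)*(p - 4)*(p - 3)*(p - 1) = p^4 - 14*p^3 + 67*p^2 - 126*p + 72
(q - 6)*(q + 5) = q^2 - q - 30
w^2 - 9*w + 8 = (w - 8)*(w - 1)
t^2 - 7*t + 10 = (t - 5)*(t - 2)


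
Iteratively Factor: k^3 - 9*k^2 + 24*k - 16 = (k - 4)*(k^2 - 5*k + 4) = (k - 4)^2*(k - 1)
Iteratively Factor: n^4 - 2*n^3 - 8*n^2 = (n)*(n^3 - 2*n^2 - 8*n) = n*(n - 4)*(n^2 + 2*n) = n*(n - 4)*(n + 2)*(n)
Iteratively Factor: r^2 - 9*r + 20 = (r - 5)*(r - 4)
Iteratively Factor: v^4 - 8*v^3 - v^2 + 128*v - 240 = (v - 4)*(v^3 - 4*v^2 - 17*v + 60) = (v - 4)*(v - 3)*(v^2 - v - 20) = (v - 5)*(v - 4)*(v - 3)*(v + 4)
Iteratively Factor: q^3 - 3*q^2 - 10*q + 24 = (q - 2)*(q^2 - q - 12) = (q - 4)*(q - 2)*(q + 3)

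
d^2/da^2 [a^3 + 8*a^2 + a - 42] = 6*a + 16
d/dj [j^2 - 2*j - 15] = 2*j - 2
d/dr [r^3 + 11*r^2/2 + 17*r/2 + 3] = 3*r^2 + 11*r + 17/2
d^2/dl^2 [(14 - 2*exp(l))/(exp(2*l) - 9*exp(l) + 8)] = 2*(-exp(4*l) + 19*exp(3*l) - 141*exp(2*l) + 271*exp(l) + 440)*exp(l)/(exp(6*l) - 27*exp(5*l) + 267*exp(4*l) - 1161*exp(3*l) + 2136*exp(2*l) - 1728*exp(l) + 512)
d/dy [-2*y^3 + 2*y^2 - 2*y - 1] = -6*y^2 + 4*y - 2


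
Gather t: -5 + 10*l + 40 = 10*l + 35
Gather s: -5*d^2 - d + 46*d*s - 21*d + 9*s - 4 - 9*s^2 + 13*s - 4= -5*d^2 - 22*d - 9*s^2 + s*(46*d + 22) - 8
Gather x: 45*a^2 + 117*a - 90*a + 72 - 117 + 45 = 45*a^2 + 27*a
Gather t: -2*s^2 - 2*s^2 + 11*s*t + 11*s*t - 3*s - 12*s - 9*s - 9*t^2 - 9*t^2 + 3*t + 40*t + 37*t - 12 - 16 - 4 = -4*s^2 - 24*s - 18*t^2 + t*(22*s + 80) - 32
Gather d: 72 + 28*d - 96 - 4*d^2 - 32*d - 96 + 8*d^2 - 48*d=4*d^2 - 52*d - 120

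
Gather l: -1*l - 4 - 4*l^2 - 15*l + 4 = -4*l^2 - 16*l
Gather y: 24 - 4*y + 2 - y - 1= 25 - 5*y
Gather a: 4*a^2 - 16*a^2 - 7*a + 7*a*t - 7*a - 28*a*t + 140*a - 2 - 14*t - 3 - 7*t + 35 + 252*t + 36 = -12*a^2 + a*(126 - 21*t) + 231*t + 66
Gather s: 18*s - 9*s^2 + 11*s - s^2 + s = -10*s^2 + 30*s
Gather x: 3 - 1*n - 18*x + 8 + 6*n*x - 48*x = -n + x*(6*n - 66) + 11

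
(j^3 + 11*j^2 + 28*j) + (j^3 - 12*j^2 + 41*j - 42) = 2*j^3 - j^2 + 69*j - 42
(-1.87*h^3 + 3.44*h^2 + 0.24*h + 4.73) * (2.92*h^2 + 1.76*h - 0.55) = -5.4604*h^5 + 6.7536*h^4 + 7.7837*h^3 + 12.342*h^2 + 8.1928*h - 2.6015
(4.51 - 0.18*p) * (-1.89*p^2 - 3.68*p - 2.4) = 0.3402*p^3 - 7.8615*p^2 - 16.1648*p - 10.824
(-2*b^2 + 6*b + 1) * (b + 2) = -2*b^3 + 2*b^2 + 13*b + 2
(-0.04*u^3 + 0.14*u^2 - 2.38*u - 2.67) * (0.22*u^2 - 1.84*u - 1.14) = -0.0088*u^5 + 0.1044*u^4 - 0.7356*u^3 + 3.6322*u^2 + 7.626*u + 3.0438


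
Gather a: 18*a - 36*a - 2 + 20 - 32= -18*a - 14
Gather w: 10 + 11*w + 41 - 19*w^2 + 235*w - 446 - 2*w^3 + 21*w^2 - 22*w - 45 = -2*w^3 + 2*w^2 + 224*w - 440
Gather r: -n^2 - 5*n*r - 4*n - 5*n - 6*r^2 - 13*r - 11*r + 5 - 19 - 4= -n^2 - 9*n - 6*r^2 + r*(-5*n - 24) - 18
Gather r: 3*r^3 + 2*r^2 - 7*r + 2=3*r^3 + 2*r^2 - 7*r + 2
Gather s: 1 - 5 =-4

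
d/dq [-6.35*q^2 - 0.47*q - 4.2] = -12.7*q - 0.47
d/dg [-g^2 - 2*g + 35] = -2*g - 2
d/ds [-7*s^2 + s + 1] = 1 - 14*s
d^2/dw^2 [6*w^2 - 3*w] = 12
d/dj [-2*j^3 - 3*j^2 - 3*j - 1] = -6*j^2 - 6*j - 3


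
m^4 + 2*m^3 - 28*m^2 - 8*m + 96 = (m - 4)*(m - 2)*(m + 2)*(m + 6)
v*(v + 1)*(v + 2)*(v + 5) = v^4 + 8*v^3 + 17*v^2 + 10*v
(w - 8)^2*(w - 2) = w^3 - 18*w^2 + 96*w - 128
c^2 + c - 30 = (c - 5)*(c + 6)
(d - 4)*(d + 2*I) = d^2 - 4*d + 2*I*d - 8*I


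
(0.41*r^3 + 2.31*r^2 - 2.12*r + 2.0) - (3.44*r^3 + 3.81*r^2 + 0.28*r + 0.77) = -3.03*r^3 - 1.5*r^2 - 2.4*r + 1.23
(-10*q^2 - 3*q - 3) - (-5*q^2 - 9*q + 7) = -5*q^2 + 6*q - 10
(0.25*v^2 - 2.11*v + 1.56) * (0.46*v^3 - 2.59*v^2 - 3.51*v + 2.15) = 0.115*v^5 - 1.6181*v^4 + 5.305*v^3 + 3.9032*v^2 - 10.0121*v + 3.354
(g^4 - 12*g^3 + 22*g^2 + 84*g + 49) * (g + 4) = g^5 - 8*g^4 - 26*g^3 + 172*g^2 + 385*g + 196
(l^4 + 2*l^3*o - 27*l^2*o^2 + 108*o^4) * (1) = l^4 + 2*l^3*o - 27*l^2*o^2 + 108*o^4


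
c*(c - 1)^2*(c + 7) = c^4 + 5*c^3 - 13*c^2 + 7*c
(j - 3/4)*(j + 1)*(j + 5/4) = j^3 + 3*j^2/2 - 7*j/16 - 15/16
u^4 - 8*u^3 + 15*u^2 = u^2*(u - 5)*(u - 3)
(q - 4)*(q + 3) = q^2 - q - 12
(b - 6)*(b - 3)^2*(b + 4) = b^4 - 8*b^3 - 3*b^2 + 126*b - 216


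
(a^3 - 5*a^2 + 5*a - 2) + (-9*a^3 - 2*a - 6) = -8*a^3 - 5*a^2 + 3*a - 8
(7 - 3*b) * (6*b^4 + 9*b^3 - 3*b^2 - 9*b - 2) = -18*b^5 + 15*b^4 + 72*b^3 + 6*b^2 - 57*b - 14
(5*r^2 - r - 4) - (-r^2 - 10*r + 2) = 6*r^2 + 9*r - 6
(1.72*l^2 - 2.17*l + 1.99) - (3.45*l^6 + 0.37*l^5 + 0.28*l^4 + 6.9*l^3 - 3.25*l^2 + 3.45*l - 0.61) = -3.45*l^6 - 0.37*l^5 - 0.28*l^4 - 6.9*l^3 + 4.97*l^2 - 5.62*l + 2.6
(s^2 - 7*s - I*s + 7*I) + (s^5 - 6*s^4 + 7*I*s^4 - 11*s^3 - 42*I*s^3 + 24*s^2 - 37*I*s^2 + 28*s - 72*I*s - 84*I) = s^5 - 6*s^4 + 7*I*s^4 - 11*s^3 - 42*I*s^3 + 25*s^2 - 37*I*s^2 + 21*s - 73*I*s - 77*I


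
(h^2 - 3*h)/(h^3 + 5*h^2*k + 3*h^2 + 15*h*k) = (h - 3)/(h^2 + 5*h*k + 3*h + 15*k)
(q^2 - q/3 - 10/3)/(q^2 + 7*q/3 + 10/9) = 3*(q - 2)/(3*q + 2)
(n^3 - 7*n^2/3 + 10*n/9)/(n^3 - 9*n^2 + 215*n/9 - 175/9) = n*(3*n - 2)/(3*n^2 - 22*n + 35)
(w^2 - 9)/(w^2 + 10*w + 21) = (w - 3)/(w + 7)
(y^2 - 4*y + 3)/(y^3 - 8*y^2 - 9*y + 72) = (y - 1)/(y^2 - 5*y - 24)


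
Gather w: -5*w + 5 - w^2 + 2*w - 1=-w^2 - 3*w + 4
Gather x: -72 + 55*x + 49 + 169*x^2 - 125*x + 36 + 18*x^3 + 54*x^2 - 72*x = 18*x^3 + 223*x^2 - 142*x + 13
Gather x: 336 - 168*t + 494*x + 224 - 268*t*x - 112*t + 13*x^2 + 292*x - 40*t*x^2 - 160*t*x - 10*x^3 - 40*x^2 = -280*t - 10*x^3 + x^2*(-40*t - 27) + x*(786 - 428*t) + 560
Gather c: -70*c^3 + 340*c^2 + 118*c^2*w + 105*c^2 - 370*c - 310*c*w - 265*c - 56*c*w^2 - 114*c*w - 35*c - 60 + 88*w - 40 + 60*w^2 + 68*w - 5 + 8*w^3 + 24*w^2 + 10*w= -70*c^3 + c^2*(118*w + 445) + c*(-56*w^2 - 424*w - 670) + 8*w^3 + 84*w^2 + 166*w - 105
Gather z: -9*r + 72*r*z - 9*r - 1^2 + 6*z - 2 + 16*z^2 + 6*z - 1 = -18*r + 16*z^2 + z*(72*r + 12) - 4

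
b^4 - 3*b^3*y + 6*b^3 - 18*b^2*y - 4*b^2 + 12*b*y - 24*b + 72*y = (b - 2)*(b + 2)*(b + 6)*(b - 3*y)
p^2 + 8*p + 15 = (p + 3)*(p + 5)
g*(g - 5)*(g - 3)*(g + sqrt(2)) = g^4 - 8*g^3 + sqrt(2)*g^3 - 8*sqrt(2)*g^2 + 15*g^2 + 15*sqrt(2)*g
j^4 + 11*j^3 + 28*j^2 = j^2*(j + 4)*(j + 7)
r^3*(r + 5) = r^4 + 5*r^3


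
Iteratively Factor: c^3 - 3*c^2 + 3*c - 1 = (c - 1)*(c^2 - 2*c + 1) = (c - 1)^2*(c - 1)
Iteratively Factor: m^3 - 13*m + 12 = (m + 4)*(m^2 - 4*m + 3) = (m - 3)*(m + 4)*(m - 1)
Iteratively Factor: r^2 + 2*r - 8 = (r - 2)*(r + 4)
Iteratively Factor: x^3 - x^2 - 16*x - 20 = (x - 5)*(x^2 + 4*x + 4) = (x - 5)*(x + 2)*(x + 2)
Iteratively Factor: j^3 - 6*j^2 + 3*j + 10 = (j - 5)*(j^2 - j - 2) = (j - 5)*(j + 1)*(j - 2)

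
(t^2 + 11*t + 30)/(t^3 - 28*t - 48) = (t^2 + 11*t + 30)/(t^3 - 28*t - 48)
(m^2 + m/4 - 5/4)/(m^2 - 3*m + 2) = (m + 5/4)/(m - 2)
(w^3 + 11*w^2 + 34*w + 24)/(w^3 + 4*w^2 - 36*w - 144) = (w + 1)/(w - 6)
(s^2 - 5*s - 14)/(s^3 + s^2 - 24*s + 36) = (s^2 - 5*s - 14)/(s^3 + s^2 - 24*s + 36)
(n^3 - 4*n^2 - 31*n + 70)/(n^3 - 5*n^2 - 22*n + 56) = (n + 5)/(n + 4)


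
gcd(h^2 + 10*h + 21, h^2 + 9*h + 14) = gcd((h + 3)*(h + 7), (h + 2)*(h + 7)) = h + 7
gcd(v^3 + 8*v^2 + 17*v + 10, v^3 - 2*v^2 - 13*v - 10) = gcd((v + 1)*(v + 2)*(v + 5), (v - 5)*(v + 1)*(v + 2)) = v^2 + 3*v + 2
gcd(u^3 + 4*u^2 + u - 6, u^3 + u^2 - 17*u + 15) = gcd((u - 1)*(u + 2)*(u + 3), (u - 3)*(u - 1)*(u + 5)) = u - 1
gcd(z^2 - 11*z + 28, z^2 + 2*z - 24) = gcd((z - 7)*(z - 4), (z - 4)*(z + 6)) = z - 4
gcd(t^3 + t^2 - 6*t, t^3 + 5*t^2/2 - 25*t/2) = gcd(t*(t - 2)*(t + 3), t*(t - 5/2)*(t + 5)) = t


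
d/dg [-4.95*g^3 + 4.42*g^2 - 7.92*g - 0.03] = -14.85*g^2 + 8.84*g - 7.92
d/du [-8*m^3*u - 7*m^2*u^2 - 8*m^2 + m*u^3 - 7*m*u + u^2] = -8*m^3 - 14*m^2*u + 3*m*u^2 - 7*m + 2*u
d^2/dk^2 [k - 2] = 0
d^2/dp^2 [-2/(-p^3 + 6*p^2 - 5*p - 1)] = 4*(3*(2 - p)*(p^3 - 6*p^2 + 5*p + 1) + (3*p^2 - 12*p + 5)^2)/(p^3 - 6*p^2 + 5*p + 1)^3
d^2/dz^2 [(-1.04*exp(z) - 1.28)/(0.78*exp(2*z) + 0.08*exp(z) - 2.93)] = (-0.632736*exp(4*z) - 3.050112*exp(3*z) - 14.500512*exp(2*z) - 11.953216*exp(z) - 9.228328)*exp(z)/(0.474552*exp(6*z) + 0.146016*exp(5*z) - 5.33286*exp(4*z) - 1.09648*exp(3*z) + 20.03241*exp(2*z) + 2.060376*exp(z) - 25.153757)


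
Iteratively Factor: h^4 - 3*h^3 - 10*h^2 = (h + 2)*(h^3 - 5*h^2) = h*(h + 2)*(h^2 - 5*h) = h*(h - 5)*(h + 2)*(h)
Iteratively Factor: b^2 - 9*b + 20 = (b - 5)*(b - 4)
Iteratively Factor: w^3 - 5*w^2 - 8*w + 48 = (w - 4)*(w^2 - w - 12) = (w - 4)*(w + 3)*(w - 4)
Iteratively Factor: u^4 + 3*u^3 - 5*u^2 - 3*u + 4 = (u - 1)*(u^3 + 4*u^2 - u - 4) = (u - 1)*(u + 4)*(u^2 - 1) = (u - 1)^2*(u + 4)*(u + 1)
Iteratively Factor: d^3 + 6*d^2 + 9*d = (d)*(d^2 + 6*d + 9) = d*(d + 3)*(d + 3)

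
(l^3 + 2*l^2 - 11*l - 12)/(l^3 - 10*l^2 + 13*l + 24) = (l + 4)/(l - 8)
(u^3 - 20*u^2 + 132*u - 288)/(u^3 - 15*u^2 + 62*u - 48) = (u - 6)/(u - 1)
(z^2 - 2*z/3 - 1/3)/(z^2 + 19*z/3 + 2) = (z - 1)/(z + 6)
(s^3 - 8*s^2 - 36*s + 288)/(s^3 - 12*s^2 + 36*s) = (s^2 - 2*s - 48)/(s*(s - 6))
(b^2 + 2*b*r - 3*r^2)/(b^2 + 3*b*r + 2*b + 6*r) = (b - r)/(b + 2)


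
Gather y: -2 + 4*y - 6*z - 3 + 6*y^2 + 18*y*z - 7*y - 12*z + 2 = 6*y^2 + y*(18*z - 3) - 18*z - 3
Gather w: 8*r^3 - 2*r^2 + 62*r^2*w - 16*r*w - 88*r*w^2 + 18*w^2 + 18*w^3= 8*r^3 - 2*r^2 + 18*w^3 + w^2*(18 - 88*r) + w*(62*r^2 - 16*r)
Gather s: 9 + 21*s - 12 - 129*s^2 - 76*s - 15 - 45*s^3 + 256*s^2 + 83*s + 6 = -45*s^3 + 127*s^2 + 28*s - 12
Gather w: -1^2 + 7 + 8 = 14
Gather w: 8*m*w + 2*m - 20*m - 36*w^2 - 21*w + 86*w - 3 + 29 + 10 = -18*m - 36*w^2 + w*(8*m + 65) + 36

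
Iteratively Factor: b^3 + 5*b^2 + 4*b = (b + 1)*(b^2 + 4*b) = b*(b + 1)*(b + 4)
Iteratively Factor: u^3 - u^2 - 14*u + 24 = (u + 4)*(u^2 - 5*u + 6) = (u - 2)*(u + 4)*(u - 3)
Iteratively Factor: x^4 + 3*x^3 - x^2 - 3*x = (x + 1)*(x^3 + 2*x^2 - 3*x) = (x + 1)*(x + 3)*(x^2 - x) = (x - 1)*(x + 1)*(x + 3)*(x)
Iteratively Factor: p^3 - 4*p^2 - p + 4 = (p - 4)*(p^2 - 1) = (p - 4)*(p + 1)*(p - 1)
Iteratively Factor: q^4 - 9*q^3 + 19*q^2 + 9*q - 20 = (q - 5)*(q^3 - 4*q^2 - q + 4) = (q - 5)*(q + 1)*(q^2 - 5*q + 4) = (q - 5)*(q - 1)*(q + 1)*(q - 4)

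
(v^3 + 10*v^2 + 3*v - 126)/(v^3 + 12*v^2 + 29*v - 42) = (v - 3)/(v - 1)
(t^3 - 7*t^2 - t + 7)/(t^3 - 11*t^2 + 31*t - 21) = (t + 1)/(t - 3)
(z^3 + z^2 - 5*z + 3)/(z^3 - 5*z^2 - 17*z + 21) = (z - 1)/(z - 7)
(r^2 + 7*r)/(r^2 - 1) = r*(r + 7)/(r^2 - 1)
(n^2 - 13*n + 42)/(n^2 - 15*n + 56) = (n - 6)/(n - 8)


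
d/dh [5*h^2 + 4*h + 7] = 10*h + 4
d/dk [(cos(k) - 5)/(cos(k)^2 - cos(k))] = (sin(k) + 5*sin(k)/cos(k)^2 - 10*tan(k))/(cos(k) - 1)^2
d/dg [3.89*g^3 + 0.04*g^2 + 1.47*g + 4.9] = 11.67*g^2 + 0.08*g + 1.47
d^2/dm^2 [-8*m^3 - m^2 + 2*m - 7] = -48*m - 2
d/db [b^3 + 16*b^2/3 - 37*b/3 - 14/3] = 3*b^2 + 32*b/3 - 37/3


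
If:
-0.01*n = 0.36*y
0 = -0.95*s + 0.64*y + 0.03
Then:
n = -36.0*y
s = 0.673684210526316*y + 0.0315789473684211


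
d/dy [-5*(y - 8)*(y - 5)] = 65 - 10*y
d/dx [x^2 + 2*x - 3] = 2*x + 2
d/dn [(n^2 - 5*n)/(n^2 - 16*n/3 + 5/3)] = -3/(9*n^2 - 6*n + 1)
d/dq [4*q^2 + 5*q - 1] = 8*q + 5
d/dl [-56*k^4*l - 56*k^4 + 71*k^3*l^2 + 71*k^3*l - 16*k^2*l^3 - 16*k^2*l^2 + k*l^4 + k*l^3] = k*(-56*k^3 + 142*k^2*l + 71*k^2 - 48*k*l^2 - 32*k*l + 4*l^3 + 3*l^2)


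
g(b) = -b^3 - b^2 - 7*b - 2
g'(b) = -3*b^2 - 2*b - 7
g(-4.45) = 97.47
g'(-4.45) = -57.51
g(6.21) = -323.52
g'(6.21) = -135.11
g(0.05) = -2.35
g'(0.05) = -7.11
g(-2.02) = 16.30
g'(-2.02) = -15.20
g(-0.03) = -1.79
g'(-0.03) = -6.94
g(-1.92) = 14.83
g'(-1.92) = -14.22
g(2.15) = -31.61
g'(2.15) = -25.17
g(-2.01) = 16.15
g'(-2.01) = -15.10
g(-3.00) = 37.00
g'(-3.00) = -28.00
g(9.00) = -875.00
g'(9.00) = -268.00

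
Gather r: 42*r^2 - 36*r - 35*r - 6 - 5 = 42*r^2 - 71*r - 11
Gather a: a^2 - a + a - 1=a^2 - 1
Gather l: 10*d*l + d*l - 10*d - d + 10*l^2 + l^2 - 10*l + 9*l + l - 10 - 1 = 11*d*l - 11*d + 11*l^2 - 11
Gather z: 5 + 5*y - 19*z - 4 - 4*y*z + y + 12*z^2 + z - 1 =6*y + 12*z^2 + z*(-4*y - 18)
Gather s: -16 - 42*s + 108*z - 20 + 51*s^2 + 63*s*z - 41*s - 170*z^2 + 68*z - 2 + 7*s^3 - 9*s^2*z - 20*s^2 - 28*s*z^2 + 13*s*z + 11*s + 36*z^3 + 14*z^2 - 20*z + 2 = 7*s^3 + s^2*(31 - 9*z) + s*(-28*z^2 + 76*z - 72) + 36*z^3 - 156*z^2 + 156*z - 36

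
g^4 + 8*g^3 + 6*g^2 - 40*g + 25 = (g - 1)^2*(g + 5)^2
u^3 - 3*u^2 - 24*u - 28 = (u - 7)*(u + 2)^2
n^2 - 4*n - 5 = (n - 5)*(n + 1)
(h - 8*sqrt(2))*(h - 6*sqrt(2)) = h^2 - 14*sqrt(2)*h + 96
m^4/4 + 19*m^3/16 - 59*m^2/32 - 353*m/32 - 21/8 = (m/4 + 1)*(m - 3)*(m + 1/4)*(m + 7/2)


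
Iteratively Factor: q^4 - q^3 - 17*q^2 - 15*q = (q - 5)*(q^3 + 4*q^2 + 3*q) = (q - 5)*(q + 3)*(q^2 + q) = q*(q - 5)*(q + 3)*(q + 1)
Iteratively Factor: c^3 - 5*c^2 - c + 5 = (c + 1)*(c^2 - 6*c + 5) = (c - 5)*(c + 1)*(c - 1)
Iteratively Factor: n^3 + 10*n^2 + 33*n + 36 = (n + 4)*(n^2 + 6*n + 9) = (n + 3)*(n + 4)*(n + 3)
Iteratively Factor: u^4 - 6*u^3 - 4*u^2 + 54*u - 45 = (u - 3)*(u^3 - 3*u^2 - 13*u + 15) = (u - 3)*(u + 3)*(u^2 - 6*u + 5) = (u - 5)*(u - 3)*(u + 3)*(u - 1)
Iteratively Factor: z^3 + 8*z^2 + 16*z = (z + 4)*(z^2 + 4*z) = (z + 4)^2*(z)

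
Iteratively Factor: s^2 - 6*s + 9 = (s - 3)*(s - 3)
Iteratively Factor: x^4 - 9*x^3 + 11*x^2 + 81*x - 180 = (x - 4)*(x^3 - 5*x^2 - 9*x + 45) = (x - 4)*(x + 3)*(x^2 - 8*x + 15) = (x - 4)*(x - 3)*(x + 3)*(x - 5)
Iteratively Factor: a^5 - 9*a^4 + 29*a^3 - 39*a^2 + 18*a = (a - 1)*(a^4 - 8*a^3 + 21*a^2 - 18*a) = (a - 3)*(a - 1)*(a^3 - 5*a^2 + 6*a) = (a - 3)*(a - 2)*(a - 1)*(a^2 - 3*a) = a*(a - 3)*(a - 2)*(a - 1)*(a - 3)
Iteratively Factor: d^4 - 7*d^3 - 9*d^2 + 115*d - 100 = (d + 4)*(d^3 - 11*d^2 + 35*d - 25) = (d - 1)*(d + 4)*(d^2 - 10*d + 25) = (d - 5)*(d - 1)*(d + 4)*(d - 5)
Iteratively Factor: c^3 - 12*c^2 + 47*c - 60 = (c - 4)*(c^2 - 8*c + 15) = (c - 5)*(c - 4)*(c - 3)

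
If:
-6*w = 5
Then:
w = -5/6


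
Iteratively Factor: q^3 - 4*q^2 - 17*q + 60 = (q - 3)*(q^2 - q - 20) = (q - 5)*(q - 3)*(q + 4)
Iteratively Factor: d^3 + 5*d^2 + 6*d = (d + 3)*(d^2 + 2*d) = d*(d + 3)*(d + 2)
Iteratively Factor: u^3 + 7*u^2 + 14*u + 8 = (u + 1)*(u^2 + 6*u + 8) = (u + 1)*(u + 4)*(u + 2)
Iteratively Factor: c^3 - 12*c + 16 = (c - 2)*(c^2 + 2*c - 8) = (c - 2)^2*(c + 4)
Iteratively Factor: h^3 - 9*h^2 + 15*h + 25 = (h - 5)*(h^2 - 4*h - 5) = (h - 5)*(h + 1)*(h - 5)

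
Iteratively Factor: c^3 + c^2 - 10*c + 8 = (c - 2)*(c^2 + 3*c - 4) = (c - 2)*(c - 1)*(c + 4)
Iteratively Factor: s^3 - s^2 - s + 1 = (s - 1)*(s^2 - 1) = (s - 1)*(s + 1)*(s - 1)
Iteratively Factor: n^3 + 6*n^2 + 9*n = (n + 3)*(n^2 + 3*n) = n*(n + 3)*(n + 3)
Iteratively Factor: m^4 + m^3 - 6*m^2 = (m)*(m^3 + m^2 - 6*m) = m^2*(m^2 + m - 6) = m^2*(m + 3)*(m - 2)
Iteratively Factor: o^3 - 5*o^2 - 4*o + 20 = (o - 2)*(o^2 - 3*o - 10) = (o - 5)*(o - 2)*(o + 2)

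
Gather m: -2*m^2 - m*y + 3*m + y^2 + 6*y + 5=-2*m^2 + m*(3 - y) + y^2 + 6*y + 5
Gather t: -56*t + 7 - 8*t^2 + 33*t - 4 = -8*t^2 - 23*t + 3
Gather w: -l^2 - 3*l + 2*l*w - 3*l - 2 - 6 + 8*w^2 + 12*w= -l^2 - 6*l + 8*w^2 + w*(2*l + 12) - 8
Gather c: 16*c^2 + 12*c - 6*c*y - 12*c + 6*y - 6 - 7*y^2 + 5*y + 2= 16*c^2 - 6*c*y - 7*y^2 + 11*y - 4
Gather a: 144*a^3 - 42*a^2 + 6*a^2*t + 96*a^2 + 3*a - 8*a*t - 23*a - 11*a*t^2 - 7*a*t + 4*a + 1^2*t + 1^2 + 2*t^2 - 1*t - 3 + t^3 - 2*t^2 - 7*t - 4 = 144*a^3 + a^2*(6*t + 54) + a*(-11*t^2 - 15*t - 16) + t^3 - 7*t - 6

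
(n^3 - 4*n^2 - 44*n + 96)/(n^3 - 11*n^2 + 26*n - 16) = (n + 6)/(n - 1)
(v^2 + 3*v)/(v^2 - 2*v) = (v + 3)/(v - 2)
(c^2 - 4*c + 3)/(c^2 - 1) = (c - 3)/(c + 1)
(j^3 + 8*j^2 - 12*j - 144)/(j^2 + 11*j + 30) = (j^2 + 2*j - 24)/(j + 5)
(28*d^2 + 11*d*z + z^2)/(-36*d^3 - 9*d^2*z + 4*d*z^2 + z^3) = (7*d + z)/(-9*d^2 + z^2)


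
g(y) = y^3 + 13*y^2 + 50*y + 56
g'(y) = 3*y^2 + 26*y + 50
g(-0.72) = 26.37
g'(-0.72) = 32.84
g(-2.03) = -0.29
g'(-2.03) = 9.58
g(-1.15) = 14.17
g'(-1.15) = 24.07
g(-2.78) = -4.02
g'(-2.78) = 0.91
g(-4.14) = 0.86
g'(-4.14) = -6.22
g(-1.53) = 6.35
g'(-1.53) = 17.24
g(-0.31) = 41.72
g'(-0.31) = 42.23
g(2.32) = 254.46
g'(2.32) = 126.47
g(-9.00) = -70.00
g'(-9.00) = 59.00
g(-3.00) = -4.00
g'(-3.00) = -1.00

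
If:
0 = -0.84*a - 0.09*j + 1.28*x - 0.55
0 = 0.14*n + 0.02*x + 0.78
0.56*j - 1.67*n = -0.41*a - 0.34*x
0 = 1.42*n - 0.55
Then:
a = -72.76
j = 79.75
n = 0.39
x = -41.71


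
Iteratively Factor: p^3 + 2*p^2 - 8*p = (p)*(p^2 + 2*p - 8) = p*(p - 2)*(p + 4)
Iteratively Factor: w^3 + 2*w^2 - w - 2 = (w + 1)*(w^2 + w - 2) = (w + 1)*(w + 2)*(w - 1)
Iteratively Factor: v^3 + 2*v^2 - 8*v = (v - 2)*(v^2 + 4*v) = v*(v - 2)*(v + 4)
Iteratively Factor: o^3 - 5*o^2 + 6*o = (o)*(o^2 - 5*o + 6) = o*(o - 2)*(o - 3)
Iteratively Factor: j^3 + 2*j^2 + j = (j)*(j^2 + 2*j + 1) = j*(j + 1)*(j + 1)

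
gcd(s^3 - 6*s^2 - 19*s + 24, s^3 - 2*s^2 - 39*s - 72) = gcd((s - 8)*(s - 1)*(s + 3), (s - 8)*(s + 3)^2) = s^2 - 5*s - 24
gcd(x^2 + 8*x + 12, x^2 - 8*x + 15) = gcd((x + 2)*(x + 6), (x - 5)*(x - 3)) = 1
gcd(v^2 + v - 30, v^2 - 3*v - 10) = v - 5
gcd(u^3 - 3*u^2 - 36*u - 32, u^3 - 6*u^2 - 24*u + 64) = u^2 - 4*u - 32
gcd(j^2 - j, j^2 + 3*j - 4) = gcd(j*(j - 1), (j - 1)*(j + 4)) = j - 1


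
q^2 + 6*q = q*(q + 6)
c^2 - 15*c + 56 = (c - 8)*(c - 7)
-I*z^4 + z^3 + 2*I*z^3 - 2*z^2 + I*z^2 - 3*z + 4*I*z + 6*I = (z - 3)*(z - I)*(z + 2*I)*(-I*z - I)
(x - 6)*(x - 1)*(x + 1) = x^3 - 6*x^2 - x + 6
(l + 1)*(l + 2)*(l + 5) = l^3 + 8*l^2 + 17*l + 10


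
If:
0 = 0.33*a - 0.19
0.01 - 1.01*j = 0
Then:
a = 0.58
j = 0.01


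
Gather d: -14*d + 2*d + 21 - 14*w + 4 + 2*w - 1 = -12*d - 12*w + 24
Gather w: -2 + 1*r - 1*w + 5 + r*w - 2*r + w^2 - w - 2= -r + w^2 + w*(r - 2) + 1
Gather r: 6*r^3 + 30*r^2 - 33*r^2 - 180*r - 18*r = 6*r^3 - 3*r^2 - 198*r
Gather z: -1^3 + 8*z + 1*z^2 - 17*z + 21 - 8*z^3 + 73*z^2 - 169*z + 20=-8*z^3 + 74*z^2 - 178*z + 40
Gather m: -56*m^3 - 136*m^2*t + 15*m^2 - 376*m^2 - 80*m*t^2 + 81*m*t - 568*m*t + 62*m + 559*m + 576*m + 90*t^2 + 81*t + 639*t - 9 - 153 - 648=-56*m^3 + m^2*(-136*t - 361) + m*(-80*t^2 - 487*t + 1197) + 90*t^2 + 720*t - 810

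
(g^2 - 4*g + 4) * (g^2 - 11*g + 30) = g^4 - 15*g^3 + 78*g^2 - 164*g + 120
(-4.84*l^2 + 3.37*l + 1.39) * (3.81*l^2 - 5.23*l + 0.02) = -18.4404*l^4 + 38.1529*l^3 - 12.426*l^2 - 7.2023*l + 0.0278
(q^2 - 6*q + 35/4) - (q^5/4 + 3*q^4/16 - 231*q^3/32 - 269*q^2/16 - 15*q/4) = -q^5/4 - 3*q^4/16 + 231*q^3/32 + 285*q^2/16 - 9*q/4 + 35/4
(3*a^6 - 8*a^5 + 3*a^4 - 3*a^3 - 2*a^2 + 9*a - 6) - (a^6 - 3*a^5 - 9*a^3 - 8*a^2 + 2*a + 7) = 2*a^6 - 5*a^5 + 3*a^4 + 6*a^3 + 6*a^2 + 7*a - 13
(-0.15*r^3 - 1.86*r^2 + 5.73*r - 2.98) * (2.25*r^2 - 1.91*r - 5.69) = -0.3375*r^5 - 3.8985*r^4 + 17.2986*r^3 - 7.0659*r^2 - 26.9119*r + 16.9562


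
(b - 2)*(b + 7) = b^2 + 5*b - 14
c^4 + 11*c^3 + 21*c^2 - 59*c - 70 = (c - 2)*(c + 1)*(c + 5)*(c + 7)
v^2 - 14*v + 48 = (v - 8)*(v - 6)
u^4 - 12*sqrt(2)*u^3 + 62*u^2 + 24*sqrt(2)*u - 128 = (u - 8*sqrt(2))*(u - 4*sqrt(2))*(u - sqrt(2))*(u + sqrt(2))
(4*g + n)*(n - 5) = 4*g*n - 20*g + n^2 - 5*n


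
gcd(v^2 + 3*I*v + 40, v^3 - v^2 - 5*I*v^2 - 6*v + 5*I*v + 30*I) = v - 5*I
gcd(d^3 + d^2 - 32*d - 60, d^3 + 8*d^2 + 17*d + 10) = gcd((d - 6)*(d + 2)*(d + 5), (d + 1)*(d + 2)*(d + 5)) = d^2 + 7*d + 10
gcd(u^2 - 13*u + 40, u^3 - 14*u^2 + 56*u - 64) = u - 8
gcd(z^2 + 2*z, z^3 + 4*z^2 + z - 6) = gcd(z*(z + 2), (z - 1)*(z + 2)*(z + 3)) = z + 2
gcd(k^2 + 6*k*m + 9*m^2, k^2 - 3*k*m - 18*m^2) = k + 3*m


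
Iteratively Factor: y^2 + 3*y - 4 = (y + 4)*(y - 1)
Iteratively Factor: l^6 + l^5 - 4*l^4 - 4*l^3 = (l - 2)*(l^5 + 3*l^4 + 2*l^3) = (l - 2)*(l + 2)*(l^4 + l^3) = (l - 2)*(l + 1)*(l + 2)*(l^3) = l*(l - 2)*(l + 1)*(l + 2)*(l^2) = l^2*(l - 2)*(l + 1)*(l + 2)*(l)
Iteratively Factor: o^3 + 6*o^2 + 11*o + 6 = (o + 2)*(o^2 + 4*o + 3) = (o + 2)*(o + 3)*(o + 1)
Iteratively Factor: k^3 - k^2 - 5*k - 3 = (k - 3)*(k^2 + 2*k + 1) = (k - 3)*(k + 1)*(k + 1)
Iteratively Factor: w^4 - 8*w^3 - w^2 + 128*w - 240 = (w - 5)*(w^3 - 3*w^2 - 16*w + 48) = (w - 5)*(w + 4)*(w^2 - 7*w + 12) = (w - 5)*(w - 3)*(w + 4)*(w - 4)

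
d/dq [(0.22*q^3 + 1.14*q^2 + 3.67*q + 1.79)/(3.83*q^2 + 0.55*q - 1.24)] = (0.8426*q^4 + 0.241999999999999*q^3 - 14.2475*q^2 - 16.5386*q - 5.5353)/(14.6689*q^4 + 4.213*q^3 - 9.1959*q^2 - 1.364*q + 1.5376)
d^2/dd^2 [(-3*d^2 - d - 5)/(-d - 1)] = 14/(d^3 + 3*d^2 + 3*d + 1)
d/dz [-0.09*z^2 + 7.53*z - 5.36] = 7.53 - 0.18*z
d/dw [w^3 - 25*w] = 3*w^2 - 25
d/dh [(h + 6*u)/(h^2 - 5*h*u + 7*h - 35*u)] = (h^2 - 5*h*u + 7*h - 35*u - (h + 6*u)*(2*h - 5*u + 7))/(h^2 - 5*h*u + 7*h - 35*u)^2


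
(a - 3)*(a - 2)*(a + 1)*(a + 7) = a^4 + 3*a^3 - 27*a^2 + 13*a + 42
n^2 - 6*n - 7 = (n - 7)*(n + 1)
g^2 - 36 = (g - 6)*(g + 6)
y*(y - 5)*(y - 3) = y^3 - 8*y^2 + 15*y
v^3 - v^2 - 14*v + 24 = (v - 3)*(v - 2)*(v + 4)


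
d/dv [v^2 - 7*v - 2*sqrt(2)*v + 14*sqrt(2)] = 2*v - 7 - 2*sqrt(2)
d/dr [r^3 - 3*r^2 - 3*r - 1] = 3*r^2 - 6*r - 3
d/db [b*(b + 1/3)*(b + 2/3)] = 3*b^2 + 2*b + 2/9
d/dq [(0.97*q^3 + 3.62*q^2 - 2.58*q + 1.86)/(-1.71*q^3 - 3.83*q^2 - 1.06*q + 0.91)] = (2.4751*q^4 - 10.88*q^3 - 1.5287*q^2 + 20.836*q - 0.3762)/(2.9241*q^6 + 13.0986*q^5 + 18.2941*q^4 + 5.0074*q^3 - 5.847*q^2 - 1.9292*q + 0.8281)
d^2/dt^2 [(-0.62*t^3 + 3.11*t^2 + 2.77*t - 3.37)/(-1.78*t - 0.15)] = (3.928816*t^3 + 0.99324*t^2 + 0.0837000000000008*t + 22.694246)/(5.639752*t^3 + 1.42578*t^2 + 0.12015*t + 0.003375)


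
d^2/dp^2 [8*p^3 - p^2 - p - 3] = 48*p - 2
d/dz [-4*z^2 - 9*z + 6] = -8*z - 9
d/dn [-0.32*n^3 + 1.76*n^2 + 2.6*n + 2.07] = -0.96*n^2 + 3.52*n + 2.6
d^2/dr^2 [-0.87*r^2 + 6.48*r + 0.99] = -1.74000000000000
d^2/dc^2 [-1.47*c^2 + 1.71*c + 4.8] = -2.94000000000000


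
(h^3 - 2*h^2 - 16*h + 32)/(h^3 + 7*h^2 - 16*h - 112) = (h - 2)/(h + 7)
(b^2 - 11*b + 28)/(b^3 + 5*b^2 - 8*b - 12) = (b^2 - 11*b + 28)/(b^3 + 5*b^2 - 8*b - 12)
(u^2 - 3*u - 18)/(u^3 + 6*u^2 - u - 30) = (u - 6)/(u^2 + 3*u - 10)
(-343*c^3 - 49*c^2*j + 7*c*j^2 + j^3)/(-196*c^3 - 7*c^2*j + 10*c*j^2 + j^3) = (7*c - j)/(4*c - j)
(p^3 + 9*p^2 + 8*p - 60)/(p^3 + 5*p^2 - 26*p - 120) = (p^2 + 3*p - 10)/(p^2 - p - 20)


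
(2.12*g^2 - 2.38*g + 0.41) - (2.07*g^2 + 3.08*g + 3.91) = 0.0500000000000003*g^2 - 5.46*g - 3.5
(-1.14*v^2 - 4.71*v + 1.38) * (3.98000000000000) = -4.5372*v^2 - 18.7458*v + 5.4924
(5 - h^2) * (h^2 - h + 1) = -h^4 + h^3 + 4*h^2 - 5*h + 5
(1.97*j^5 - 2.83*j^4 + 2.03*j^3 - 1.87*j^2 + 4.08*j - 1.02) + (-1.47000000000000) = 1.97*j^5 - 2.83*j^4 + 2.03*j^3 - 1.87*j^2 + 4.08*j - 2.49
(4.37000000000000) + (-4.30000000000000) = 0.0700000000000003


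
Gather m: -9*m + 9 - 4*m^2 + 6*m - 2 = -4*m^2 - 3*m + 7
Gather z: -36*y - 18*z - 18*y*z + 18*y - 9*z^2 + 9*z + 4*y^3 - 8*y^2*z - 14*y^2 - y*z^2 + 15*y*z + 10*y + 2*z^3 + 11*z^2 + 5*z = 4*y^3 - 14*y^2 - 8*y + 2*z^3 + z^2*(2 - y) + z*(-8*y^2 - 3*y - 4)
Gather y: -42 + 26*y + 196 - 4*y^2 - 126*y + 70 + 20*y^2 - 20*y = 16*y^2 - 120*y + 224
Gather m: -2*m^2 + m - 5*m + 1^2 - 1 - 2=-2*m^2 - 4*m - 2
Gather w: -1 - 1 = -2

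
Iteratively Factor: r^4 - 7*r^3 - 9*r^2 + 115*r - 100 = (r + 4)*(r^3 - 11*r^2 + 35*r - 25) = (r - 5)*(r + 4)*(r^2 - 6*r + 5) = (r - 5)*(r - 1)*(r + 4)*(r - 5)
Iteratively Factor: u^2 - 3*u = (u)*(u - 3)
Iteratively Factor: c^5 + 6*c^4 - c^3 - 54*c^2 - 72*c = (c + 4)*(c^4 + 2*c^3 - 9*c^2 - 18*c) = c*(c + 4)*(c^3 + 2*c^2 - 9*c - 18) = c*(c + 2)*(c + 4)*(c^2 - 9) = c*(c - 3)*(c + 2)*(c + 4)*(c + 3)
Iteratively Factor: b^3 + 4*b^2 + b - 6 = (b + 3)*(b^2 + b - 2) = (b - 1)*(b + 3)*(b + 2)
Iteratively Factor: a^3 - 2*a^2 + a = (a)*(a^2 - 2*a + 1) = a*(a - 1)*(a - 1)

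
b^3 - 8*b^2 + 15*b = b*(b - 5)*(b - 3)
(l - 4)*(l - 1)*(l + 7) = l^3 + 2*l^2 - 31*l + 28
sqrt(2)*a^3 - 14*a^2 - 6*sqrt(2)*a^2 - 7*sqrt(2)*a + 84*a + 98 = (a - 7)*(a - 7*sqrt(2))*(sqrt(2)*a + sqrt(2))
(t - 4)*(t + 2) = t^2 - 2*t - 8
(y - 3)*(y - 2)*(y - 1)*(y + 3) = y^4 - 3*y^3 - 7*y^2 + 27*y - 18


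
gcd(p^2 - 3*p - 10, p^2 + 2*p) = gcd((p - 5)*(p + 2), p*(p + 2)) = p + 2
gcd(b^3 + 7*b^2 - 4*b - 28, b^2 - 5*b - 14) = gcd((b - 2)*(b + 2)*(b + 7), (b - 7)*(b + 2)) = b + 2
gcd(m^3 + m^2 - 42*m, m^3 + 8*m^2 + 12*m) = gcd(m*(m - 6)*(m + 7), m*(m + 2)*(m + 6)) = m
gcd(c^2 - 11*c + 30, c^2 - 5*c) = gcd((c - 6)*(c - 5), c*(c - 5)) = c - 5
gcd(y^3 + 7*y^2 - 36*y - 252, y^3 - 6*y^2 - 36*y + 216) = y^2 - 36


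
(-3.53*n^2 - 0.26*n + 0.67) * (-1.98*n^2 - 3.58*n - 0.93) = 6.9894*n^4 + 13.1522*n^3 + 2.8871*n^2 - 2.1568*n - 0.6231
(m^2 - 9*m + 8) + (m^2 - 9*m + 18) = 2*m^2 - 18*m + 26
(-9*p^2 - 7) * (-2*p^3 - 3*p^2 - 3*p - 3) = 18*p^5 + 27*p^4 + 41*p^3 + 48*p^2 + 21*p + 21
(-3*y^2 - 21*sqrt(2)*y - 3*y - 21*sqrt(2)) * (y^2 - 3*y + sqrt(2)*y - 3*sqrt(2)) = -3*y^4 - 24*sqrt(2)*y^3 + 6*y^3 - 33*y^2 + 48*sqrt(2)*y^2 + 84*y + 72*sqrt(2)*y + 126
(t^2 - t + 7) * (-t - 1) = -t^3 - 6*t - 7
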